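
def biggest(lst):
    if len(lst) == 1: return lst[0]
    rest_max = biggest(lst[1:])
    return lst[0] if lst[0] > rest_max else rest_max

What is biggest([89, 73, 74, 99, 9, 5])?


biggest([89, 73, 74, 99, 9, 5]): compare 89 with biggest([73, 74, 99, 9, 5])
biggest([73, 74, 99, 9, 5]): compare 73 with biggest([74, 99, 9, 5])
biggest([74, 99, 9, 5]): compare 74 with biggest([99, 9, 5])
biggest([99, 9, 5]): compare 99 with biggest([9, 5])
biggest([9, 5]): compare 9 with biggest([5])
biggest([5]) = 5  (base case)
Compare 9 with 5 -> 9
Compare 99 with 9 -> 99
Compare 74 with 99 -> 99
Compare 73 with 99 -> 99
Compare 89 with 99 -> 99

99


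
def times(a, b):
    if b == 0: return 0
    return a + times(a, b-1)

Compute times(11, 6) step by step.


times(11, 6) = 11 + times(11, 5)
times(11, 5) = 11 + times(11, 4)
times(11, 4) = 11 + times(11, 3)
times(11, 3) = 11 + times(11, 2)
times(11, 2) = 11 + times(11, 1)
times(11, 1) = 11 + times(11, 0)
times(11, 0) = 0  (base case)
Total: 11 + 11 + 11 + 11 + 11 + 11 + 0 = 66

66


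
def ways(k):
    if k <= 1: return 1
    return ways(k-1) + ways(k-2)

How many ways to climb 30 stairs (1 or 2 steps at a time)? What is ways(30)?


Building up from base cases:
ways(0) = 1
ways(1) = 1
ways(2) = ways(1) + ways(0) = 1 + 1 = 2
ways(3) = ways(2) + ways(1) = 2 + 1 = 3
ways(4) = ways(3) + ways(2) = 3 + 2 = 5
ways(5) = ways(4) + ways(3) = 5 + 3 = 8
ways(6) = ways(5) + ways(4) = 8 + 5 = 13
ways(7) = ways(6) + ways(5) = 13 + 8 = 21
ways(8) = ways(7) + ways(6) = 21 + 13 = 34
ways(9) = ways(8) + ways(7) = 34 + 21 = 55
ways(10) = ways(9) + ways(8) = 55 + 34 = 89
ways(11) = ways(10) + ways(9) = 89 + 55 = 144
ways(12) = ways(11) + ways(10) = 144 + 89 = 233
ways(13) = ways(12) + ways(11) = 233 + 144 = 377
ways(14) = ways(13) + ways(12) = 377 + 233 = 610
ways(15) = ways(14) + ways(13) = 610 + 377 = 987
ways(16) = ways(15) + ways(14) = 987 + 610 = 1597
ways(17) = ways(16) + ways(15) = 1597 + 987 = 2584
ways(18) = ways(17) + ways(16) = 2584 + 1597 = 4181
ways(19) = ways(18) + ways(17) = 4181 + 2584 = 6765
ways(20) = ways(19) + ways(18) = 6765 + 4181 = 10946
ways(21) = ways(20) + ways(19) = 10946 + 6765 = 17711
ways(22) = ways(21) + ways(20) = 17711 + 10946 = 28657
ways(23) = ways(22) + ways(21) = 28657 + 17711 = 46368
ways(24) = ways(23) + ways(22) = 46368 + 28657 = 75025
ways(25) = ways(24) + ways(23) = 75025 + 46368 = 121393
ways(26) = ways(25) + ways(24) = 121393 + 75025 = 196418
ways(27) = ways(26) + ways(25) = 196418 + 121393 = 317811
ways(28) = ways(27) + ways(26) = 317811 + 196418 = 514229
ways(29) = ways(28) + ways(27) = 514229 + 317811 = 832040
ways(30) = ways(29) + ways(28) = 832040 + 514229 = 1346269

1346269


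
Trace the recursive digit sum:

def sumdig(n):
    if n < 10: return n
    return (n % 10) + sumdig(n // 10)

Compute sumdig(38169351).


sumdig(38169351) = 1 + sumdig(3816935)
sumdig(3816935) = 5 + sumdig(381693)
sumdig(381693) = 3 + sumdig(38169)
sumdig(38169) = 9 + sumdig(3816)
sumdig(3816) = 6 + sumdig(381)
sumdig(381) = 1 + sumdig(38)
sumdig(38) = 8 + sumdig(3)
sumdig(3) = 3  (base case)
Total: 1 + 5 + 3 + 9 + 6 + 1 + 8 + 3 = 36

36


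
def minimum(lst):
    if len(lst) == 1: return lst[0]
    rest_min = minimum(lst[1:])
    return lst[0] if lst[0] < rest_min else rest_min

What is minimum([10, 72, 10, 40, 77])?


minimum([10, 72, 10, 40, 77]): compare 10 with minimum([72, 10, 40, 77])
minimum([72, 10, 40, 77]): compare 72 with minimum([10, 40, 77])
minimum([10, 40, 77]): compare 10 with minimum([40, 77])
minimum([40, 77]): compare 40 with minimum([77])
minimum([77]) = 77  (base case)
Compare 40 with 77 -> 40
Compare 10 with 40 -> 10
Compare 72 with 10 -> 10
Compare 10 with 10 -> 10

10


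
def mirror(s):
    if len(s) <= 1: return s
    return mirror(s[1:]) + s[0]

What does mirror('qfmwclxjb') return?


mirror('qfmwclxjb') = mirror('fmwclxjb') + 'q'
mirror('fmwclxjb') = mirror('mwclxjb') + 'f'
mirror('mwclxjb') = mirror('wclxjb') + 'm'
mirror('wclxjb') = mirror('clxjb') + 'w'
mirror('clxjb') = mirror('lxjb') + 'c'
mirror('lxjb') = mirror('xjb') + 'l'
mirror('xjb') = mirror('jb') + 'x'
mirror('jb') = mirror('b') + 'j'
mirror('b') = 'b'  (base case)
Concatenating: 'b' + 'j' + 'x' + 'l' + 'c' + 'w' + 'm' + 'f' + 'q' = 'bjxlcwmfq'

bjxlcwmfq


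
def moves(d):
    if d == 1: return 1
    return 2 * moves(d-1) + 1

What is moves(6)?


moves(6) = 2 * moves(5) + 1
moves(5) = 2 * moves(4) + 1
moves(4) = 2 * moves(3) + 1
moves(3) = 2 * moves(2) + 1
moves(2) = 2 * moves(1) + 1
moves(1) = 1  (base case)
moves(2) = 2 * 1 + 1 = 3
moves(3) = 2 * 3 + 1 = 7
moves(4) = 2 * 7 + 1 = 15
moves(5) = 2 * 15 + 1 = 31
moves(6) = 2 * 31 + 1 = 63

63


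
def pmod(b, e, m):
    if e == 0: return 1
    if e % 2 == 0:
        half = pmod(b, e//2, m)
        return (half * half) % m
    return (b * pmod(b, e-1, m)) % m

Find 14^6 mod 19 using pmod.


pmod(14, 6, 19): e is even, compute pmod(14, 3, 19)
  pmod(14, 3, 19): e is odd, compute pmod(14, 2, 19)
    pmod(14, 2, 19): e is even, compute pmod(14, 1, 19)
      pmod(14, 1, 19): e is odd, compute pmod(14, 0, 19)
        pmod(14, 0, 19) = 1
      (14 * 1) % 19 = 14
    half=14, (14*14) % 19 = 6
  (14 * 6) % 19 = 8
half=8, (8*8) % 19 = 7

7


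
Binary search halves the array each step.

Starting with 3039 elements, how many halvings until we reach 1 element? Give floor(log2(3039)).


3039 / 2 = 1519
1519 / 2 = 759
759 / 2 = 379
379 / 2 = 189
189 / 2 = 94
94 / 2 = 47
47 / 2 = 23
23 / 2 = 11
11 / 2 = 5
5 / 2 = 2
2 / 2 = 1
Reached 1 after 11 halvings

11


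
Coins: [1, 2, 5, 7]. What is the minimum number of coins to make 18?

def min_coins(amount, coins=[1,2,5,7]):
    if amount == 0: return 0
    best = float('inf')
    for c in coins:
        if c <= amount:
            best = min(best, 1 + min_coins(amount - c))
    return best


Building up with DP:
min_coins(0) = 0
min_coins(1) = min(1+min_coins(0)=1+0=1) = 1
min_coins(2) = min(1+min_coins(1)=1+1=2, 1+min_coins(0)=1+0=1) = 1
min_coins(3) = min(1+min_coins(2)=1+1=2, 1+min_coins(1)=1+1=2) = 2
min_coins(4) = min(1+min_coins(3)=1+2=3, 1+min_coins(2)=1+1=2) = 2
min_coins(5) = min(1+min_coins(4)=1+2=3, 1+min_coins(3)=1+2=3, 1+min_coins(0)=1+0=1) = 1
min_coins(6) = min(1+min_coins(5)=1+1=2, 1+min_coins(4)=1+2=3, 1+min_coins(1)=1+1=2) = 2
min_coins(7) = min(1+min_coins(6)=1+2=3, 1+min_coins(5)=1+1=2, 1+min_coins(2)=1+1=2, 1+min_coins(0)=1+0=1) = 1
min_coins(8) = min(1+min_coins(7)=1+1=2, 1+min_coins(6)=1+2=3, 1+min_coins(3)=1+2=3, 1+min_coins(1)=1+1=2) = 2
min_coins(9) = min(1+min_coins(8)=1+2=3, 1+min_coins(7)=1+1=2, 1+min_coins(4)=1+2=3, 1+min_coins(2)=1+1=2) = 2
min_coins(10) = min(1+min_coins(9)=1+2=3, 1+min_coins(8)=1+2=3, 1+min_coins(5)=1+1=2, 1+min_coins(3)=1+2=3) = 2
min_coins(11) = min(1+min_coins(10)=1+2=3, 1+min_coins(9)=1+2=3, 1+min_coins(6)=1+2=3, 1+min_coins(4)=1+2=3) = 3
min_coins(12) = min(1+min_coins(11)=1+3=4, 1+min_coins(10)=1+2=3, 1+min_coins(7)=1+1=2, 1+min_coins(5)=1+1=2) = 2
min_coins(13) = min(1+min_coins(12)=1+2=3, 1+min_coins(11)=1+3=4, 1+min_coins(8)=1+2=3, 1+min_coins(6)=1+2=3) = 3
min_coins(14) = min(1+min_coins(13)=1+3=4, 1+min_coins(12)=1+2=3, 1+min_coins(9)=1+2=3, 1+min_coins(7)=1+1=2) = 2
min_coins(15) = min(1+min_coins(14)=1+2=3, 1+min_coins(13)=1+3=4, 1+min_coins(10)=1+2=3, 1+min_coins(8)=1+2=3) = 3
min_coins(16) = min(1+min_coins(15)=1+3=4, 1+min_coins(14)=1+2=3, 1+min_coins(11)=1+3=4, 1+min_coins(9)=1+2=3) = 3
min_coins(17) = min(1+min_coins(16)=1+3=4, 1+min_coins(15)=1+3=4, 1+min_coins(12)=1+2=3, 1+min_coins(10)=1+2=3) = 3
min_coins(18) = min(1+min_coins(17)=1+3=4, 1+min_coins(16)=1+3=4, 1+min_coins(13)=1+3=4, 1+min_coins(11)=1+3=4) = 4

4


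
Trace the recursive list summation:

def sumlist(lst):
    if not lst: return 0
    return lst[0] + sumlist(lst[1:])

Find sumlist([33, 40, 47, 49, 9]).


sumlist([33, 40, 47, 49, 9]) = 33 + sumlist([40, 47, 49, 9])
sumlist([40, 47, 49, 9]) = 40 + sumlist([47, 49, 9])
sumlist([47, 49, 9]) = 47 + sumlist([49, 9])
sumlist([49, 9]) = 49 + sumlist([9])
sumlist([9]) = 9 + sumlist([])
sumlist([]) = 0  (base case)
Total: 33 + 40 + 47 + 49 + 9 + 0 = 178

178


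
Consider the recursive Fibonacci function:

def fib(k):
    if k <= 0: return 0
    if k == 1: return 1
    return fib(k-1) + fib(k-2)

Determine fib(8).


Computing fib(8) bottom-up:
fib(0) = 0
fib(1) = 1
fib(2) = fib(1) + fib(0) = 1 + 0 = 1
fib(3) = fib(2) + fib(1) = 1 + 1 = 2
fib(4) = fib(3) + fib(2) = 2 + 1 = 3
fib(5) = fib(4) + fib(3) = 3 + 2 = 5
fib(6) = fib(5) + fib(4) = 5 + 3 = 8
fib(7) = fib(6) + fib(5) = 8 + 5 = 13
fib(8) = fib(7) + fib(6) = 13 + 8 = 21

21


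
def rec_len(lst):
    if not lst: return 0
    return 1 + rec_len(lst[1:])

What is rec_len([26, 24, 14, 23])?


rec_len([26, 24, 14, 23]) = 1 + rec_len([24, 14, 23])
rec_len([24, 14, 23]) = 1 + rec_len([14, 23])
rec_len([14, 23]) = 1 + rec_len([23])
rec_len([23]) = 1 + rec_len([])
rec_len([]) = 0  (base case)
Unwinding: 1 + 1 + 1 + 1 + 0 = 4

4


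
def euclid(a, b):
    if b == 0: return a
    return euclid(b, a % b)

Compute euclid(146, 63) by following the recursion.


euclid(146, 63) = euclid(63, 20)
euclid(63, 20) = euclid(20, 3)
euclid(20, 3) = euclid(3, 2)
euclid(3, 2) = euclid(2, 1)
euclid(2, 1) = euclid(1, 0)
euclid(1, 0) = 1  (base case)

1


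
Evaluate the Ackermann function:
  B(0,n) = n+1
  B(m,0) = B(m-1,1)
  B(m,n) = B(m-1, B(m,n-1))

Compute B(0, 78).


B(0, 78) = 79
Result: B(0, 78) = 79

79


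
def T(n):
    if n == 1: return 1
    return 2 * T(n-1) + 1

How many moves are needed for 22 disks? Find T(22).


T(22) = 2 * T(21) + 1
T(21) = 2 * T(20) + 1
T(20) = 2 * T(19) + 1
T(19) = 2 * T(18) + 1
T(18) = 2 * T(17) + 1
T(17) = 2 * T(16) + 1
T(16) = 2 * T(15) + 1
T(15) = 2 * T(14) + 1
T(14) = 2 * T(13) + 1
T(13) = 2 * T(12) + 1
T(12) = 2 * T(11) + 1
T(11) = 2 * T(10) + 1
T(10) = 2 * T(9) + 1
T(9) = 2 * T(8) + 1
T(8) = 2 * T(7) + 1
T(7) = 2 * T(6) + 1
T(6) = 2 * T(5) + 1
T(5) = 2 * T(4) + 1
T(4) = 2 * T(3) + 1
T(3) = 2 * T(2) + 1
T(2) = 2 * T(1) + 1
T(1) = 1  (base case)
T(2) = 2 * 1 + 1 = 3
T(3) = 2 * 3 + 1 = 7
T(4) = 2 * 7 + 1 = 15
T(5) = 2 * 15 + 1 = 31
T(6) = 2 * 31 + 1 = 63
T(7) = 2 * 63 + 1 = 127
T(8) = 2 * 127 + 1 = 255
T(9) = 2 * 255 + 1 = 511
T(10) = 2 * 511 + 1 = 1023
T(11) = 2 * 1023 + 1 = 2047
T(12) = 2 * 2047 + 1 = 4095
T(13) = 2 * 4095 + 1 = 8191
T(14) = 2 * 8191 + 1 = 16383
T(15) = 2 * 16383 + 1 = 32767
T(16) = 2 * 32767 + 1 = 65535
T(17) = 2 * 65535 + 1 = 131071
T(18) = 2 * 131071 + 1 = 262143
T(19) = 2 * 262143 + 1 = 524287
T(20) = 2 * 524287 + 1 = 1048575
T(21) = 2 * 1048575 + 1 = 2097151
T(22) = 2 * 2097151 + 1 = 4194303

4194303


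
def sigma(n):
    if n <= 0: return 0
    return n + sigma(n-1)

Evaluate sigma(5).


sigma(5)
= 5 + 4 + 3 + 2 + 1 + sigma(0)
= 5 + 4 + 3 + 2 + 1 + 0
= 15

15


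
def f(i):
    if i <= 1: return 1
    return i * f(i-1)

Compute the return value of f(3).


f(3)
= 3 * f(2)
= 3 * 2 * f(1)
= 3 * 2 * 1
= 6

6


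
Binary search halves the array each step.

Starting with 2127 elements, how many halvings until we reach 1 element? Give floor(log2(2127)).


2127 / 2 = 1063
1063 / 2 = 531
531 / 2 = 265
265 / 2 = 132
132 / 2 = 66
66 / 2 = 33
33 / 2 = 16
16 / 2 = 8
8 / 2 = 4
4 / 2 = 2
2 / 2 = 1
Reached 1 after 11 halvings

11


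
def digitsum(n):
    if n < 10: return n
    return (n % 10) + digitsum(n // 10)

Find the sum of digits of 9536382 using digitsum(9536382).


digitsum(9536382) = 2 + digitsum(953638)
digitsum(953638) = 8 + digitsum(95363)
digitsum(95363) = 3 + digitsum(9536)
digitsum(9536) = 6 + digitsum(953)
digitsum(953) = 3 + digitsum(95)
digitsum(95) = 5 + digitsum(9)
digitsum(9) = 9  (base case)
Total: 2 + 8 + 3 + 6 + 3 + 5 + 9 = 36

36


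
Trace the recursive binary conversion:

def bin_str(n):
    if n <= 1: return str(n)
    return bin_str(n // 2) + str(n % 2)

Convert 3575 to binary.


bin_str(3575) = bin_str(1787) + '1'
bin_str(1787) = bin_str(893) + '1'
bin_str(893) = bin_str(446) + '1'
bin_str(446) = bin_str(223) + '0'
bin_str(223) = bin_str(111) + '1'
bin_str(111) = bin_str(55) + '1'
bin_str(55) = bin_str(27) + '1'
bin_str(27) = bin_str(13) + '1'
bin_str(13) = bin_str(6) + '1'
bin_str(6) = bin_str(3) + '0'
bin_str(3) = bin_str(1) + '1'
bin_str(1) = '1'  (base case)
Concatenating: '1' + '1' + '0' + '1' + '1' + '1' + '1' + '1' + '0' + '1' + '1' + '1' = '110111110111'

110111110111


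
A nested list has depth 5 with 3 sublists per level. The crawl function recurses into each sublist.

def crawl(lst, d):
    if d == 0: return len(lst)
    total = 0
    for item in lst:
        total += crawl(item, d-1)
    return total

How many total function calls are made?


At depth 0 (root): 1 call
At depth 1: each of 1 parents calls crawl on 3 children = 3 calls
At depth 2: each of 3 parents calls crawl on 3 children = 9 calls
At depth 3: each of 9 parents calls crawl on 3 children = 27 calls
At depth 4: each of 27 parents calls crawl on 3 children = 81 calls
At depth 5: each of 81 parents calls crawl on 3 children = 243 calls
Total: 1 + 3 + 9 + 27 + 81 + 243 = 364

364


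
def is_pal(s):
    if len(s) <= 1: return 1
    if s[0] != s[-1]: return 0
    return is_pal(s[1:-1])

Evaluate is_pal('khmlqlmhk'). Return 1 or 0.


is_pal('khmlqlmhk'): s[0]='k' == s[-1]='k' -> check is_pal('hmlqlmh')
is_pal('hmlqlmh'): s[0]='h' == s[-1]='h' -> check is_pal('mlqlm')
is_pal('mlqlm'): s[0]='m' == s[-1]='m' -> check is_pal('lql')
is_pal('lql'): s[0]='l' == s[-1]='l' -> check is_pal('q')
is_pal('q'): len <= 1 -> return 1  (base case)
Result: 1 (palindrome)

1


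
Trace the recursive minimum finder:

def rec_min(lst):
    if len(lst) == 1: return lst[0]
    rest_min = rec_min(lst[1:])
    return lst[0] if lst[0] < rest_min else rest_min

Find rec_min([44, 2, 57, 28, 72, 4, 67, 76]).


rec_min([44, 2, 57, 28, 72, 4, 67, 76]): compare 44 with rec_min([2, 57, 28, 72, 4, 67, 76])
rec_min([2, 57, 28, 72, 4, 67, 76]): compare 2 with rec_min([57, 28, 72, 4, 67, 76])
rec_min([57, 28, 72, 4, 67, 76]): compare 57 with rec_min([28, 72, 4, 67, 76])
rec_min([28, 72, 4, 67, 76]): compare 28 with rec_min([72, 4, 67, 76])
rec_min([72, 4, 67, 76]): compare 72 with rec_min([4, 67, 76])
rec_min([4, 67, 76]): compare 4 with rec_min([67, 76])
rec_min([67, 76]): compare 67 with rec_min([76])
rec_min([76]) = 76  (base case)
Compare 67 with 76 -> 67
Compare 4 with 67 -> 4
Compare 72 with 4 -> 4
Compare 28 with 4 -> 4
Compare 57 with 4 -> 4
Compare 2 with 4 -> 2
Compare 44 with 2 -> 2

2


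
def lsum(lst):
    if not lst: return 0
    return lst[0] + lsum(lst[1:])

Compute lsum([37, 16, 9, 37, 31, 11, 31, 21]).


lsum([37, 16, 9, 37, 31, 11, 31, 21]) = 37 + lsum([16, 9, 37, 31, 11, 31, 21])
lsum([16, 9, 37, 31, 11, 31, 21]) = 16 + lsum([9, 37, 31, 11, 31, 21])
lsum([9, 37, 31, 11, 31, 21]) = 9 + lsum([37, 31, 11, 31, 21])
lsum([37, 31, 11, 31, 21]) = 37 + lsum([31, 11, 31, 21])
lsum([31, 11, 31, 21]) = 31 + lsum([11, 31, 21])
lsum([11, 31, 21]) = 11 + lsum([31, 21])
lsum([31, 21]) = 31 + lsum([21])
lsum([21]) = 21 + lsum([])
lsum([]) = 0  (base case)
Total: 37 + 16 + 9 + 37 + 31 + 11 + 31 + 21 + 0 = 193

193


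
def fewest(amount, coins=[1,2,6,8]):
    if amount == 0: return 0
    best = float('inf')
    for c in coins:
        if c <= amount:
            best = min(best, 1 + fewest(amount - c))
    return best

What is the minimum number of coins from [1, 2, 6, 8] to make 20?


Building up with DP:
fewest(0) = 0
fewest(1) = min(1+fewest(0)=1+0=1) = 1
fewest(2) = min(1+fewest(1)=1+1=2, 1+fewest(0)=1+0=1) = 1
fewest(3) = min(1+fewest(2)=1+1=2, 1+fewest(1)=1+1=2) = 2
fewest(4) = min(1+fewest(3)=1+2=3, 1+fewest(2)=1+1=2) = 2
fewest(5) = min(1+fewest(4)=1+2=3, 1+fewest(3)=1+2=3) = 3
fewest(6) = min(1+fewest(5)=1+3=4, 1+fewest(4)=1+2=3, 1+fewest(0)=1+0=1) = 1
fewest(7) = min(1+fewest(6)=1+1=2, 1+fewest(5)=1+3=4, 1+fewest(1)=1+1=2) = 2
fewest(8) = min(1+fewest(7)=1+2=3, 1+fewest(6)=1+1=2, 1+fewest(2)=1+1=2, 1+fewest(0)=1+0=1) = 1
fewest(9) = min(1+fewest(8)=1+1=2, 1+fewest(7)=1+2=3, 1+fewest(3)=1+2=3, 1+fewest(1)=1+1=2) = 2
fewest(10) = min(1+fewest(9)=1+2=3, 1+fewest(8)=1+1=2, 1+fewest(4)=1+2=3, 1+fewest(2)=1+1=2) = 2
fewest(11) = min(1+fewest(10)=1+2=3, 1+fewest(9)=1+2=3, 1+fewest(5)=1+3=4, 1+fewest(3)=1+2=3) = 3
fewest(12) = min(1+fewest(11)=1+3=4, 1+fewest(10)=1+2=3, 1+fewest(6)=1+1=2, 1+fewest(4)=1+2=3) = 2
fewest(13) = min(1+fewest(12)=1+2=3, 1+fewest(11)=1+3=4, 1+fewest(7)=1+2=3, 1+fewest(5)=1+3=4) = 3
fewest(14) = min(1+fewest(13)=1+3=4, 1+fewest(12)=1+2=3, 1+fewest(8)=1+1=2, 1+fewest(6)=1+1=2) = 2
fewest(15) = min(1+fewest(14)=1+2=3, 1+fewest(13)=1+3=4, 1+fewest(9)=1+2=3, 1+fewest(7)=1+2=3) = 3
fewest(16) = min(1+fewest(15)=1+3=4, 1+fewest(14)=1+2=3, 1+fewest(10)=1+2=3, 1+fewest(8)=1+1=2) = 2
fewest(17) = min(1+fewest(16)=1+2=3, 1+fewest(15)=1+3=4, 1+fewest(11)=1+3=4, 1+fewest(9)=1+2=3) = 3
fewest(18) = min(1+fewest(17)=1+3=4, 1+fewest(16)=1+2=3, 1+fewest(12)=1+2=3, 1+fewest(10)=1+2=3) = 3
fewest(19) = min(1+fewest(18)=1+3=4, 1+fewest(17)=1+3=4, 1+fewest(13)=1+3=4, 1+fewest(11)=1+3=4) = 4
fewest(20) = min(1+fewest(19)=1+4=5, 1+fewest(18)=1+3=4, 1+fewest(14)=1+2=3, 1+fewest(12)=1+2=3) = 3

3


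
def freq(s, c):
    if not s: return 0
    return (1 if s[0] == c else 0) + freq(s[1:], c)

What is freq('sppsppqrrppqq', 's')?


s[0]='s' == 's' -> 1
s[0]='p' != 's' -> 0
s[0]='p' != 's' -> 0
s[0]='s' == 's' -> 1
s[0]='p' != 's' -> 0
s[0]='p' != 's' -> 0
s[0]='q' != 's' -> 0
s[0]='r' != 's' -> 0
s[0]='r' != 's' -> 0
s[0]='p' != 's' -> 0
s[0]='p' != 's' -> 0
s[0]='q' != 's' -> 0
s[0]='q' != 's' -> 0
Sum: 1 + 0 + 0 + 1 + 0 + 0 + 0 + 0 + 0 + 0 + 0 + 0 + 0 = 2

2


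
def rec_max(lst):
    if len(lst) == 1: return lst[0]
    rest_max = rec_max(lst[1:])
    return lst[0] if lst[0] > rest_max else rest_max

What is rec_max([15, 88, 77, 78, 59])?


rec_max([15, 88, 77, 78, 59]): compare 15 with rec_max([88, 77, 78, 59])
rec_max([88, 77, 78, 59]): compare 88 with rec_max([77, 78, 59])
rec_max([77, 78, 59]): compare 77 with rec_max([78, 59])
rec_max([78, 59]): compare 78 with rec_max([59])
rec_max([59]) = 59  (base case)
Compare 78 with 59 -> 78
Compare 77 with 78 -> 78
Compare 88 with 78 -> 88
Compare 15 with 88 -> 88

88


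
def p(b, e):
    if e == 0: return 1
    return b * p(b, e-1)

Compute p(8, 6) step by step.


p(8, 6)
= 8 * p(8, 5)
= 8 * 8 * p(8, 4)
= 8 * 8 * 8 * p(8, 3)
= 8 * 8 * 8 * 8 * p(8, 2)
= 8 * 8 * 8 * 8 * 8 * p(8, 1)
= 8 * 8 * 8 * 8 * 8 * 8 * p(8, 0)
= 8 * 8 * 8 * 8 * 8 * 8 * 1
= 262144

262144


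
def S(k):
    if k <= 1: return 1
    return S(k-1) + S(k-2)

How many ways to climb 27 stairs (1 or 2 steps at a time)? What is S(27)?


Building up from base cases:
S(0) = 1
S(1) = 1
S(2) = S(1) + S(0) = 1 + 1 = 2
S(3) = S(2) + S(1) = 2 + 1 = 3
S(4) = S(3) + S(2) = 3 + 2 = 5
S(5) = S(4) + S(3) = 5 + 3 = 8
S(6) = S(5) + S(4) = 8 + 5 = 13
S(7) = S(6) + S(5) = 13 + 8 = 21
S(8) = S(7) + S(6) = 21 + 13 = 34
S(9) = S(8) + S(7) = 34 + 21 = 55
S(10) = S(9) + S(8) = 55 + 34 = 89
S(11) = S(10) + S(9) = 89 + 55 = 144
S(12) = S(11) + S(10) = 144 + 89 = 233
S(13) = S(12) + S(11) = 233 + 144 = 377
S(14) = S(13) + S(12) = 377 + 233 = 610
S(15) = S(14) + S(13) = 610 + 377 = 987
S(16) = S(15) + S(14) = 987 + 610 = 1597
S(17) = S(16) + S(15) = 1597 + 987 = 2584
S(18) = S(17) + S(16) = 2584 + 1597 = 4181
S(19) = S(18) + S(17) = 4181 + 2584 = 6765
S(20) = S(19) + S(18) = 6765 + 4181 = 10946
S(21) = S(20) + S(19) = 10946 + 6765 = 17711
S(22) = S(21) + S(20) = 17711 + 10946 = 28657
S(23) = S(22) + S(21) = 28657 + 17711 = 46368
S(24) = S(23) + S(22) = 46368 + 28657 = 75025
S(25) = S(24) + S(23) = 75025 + 46368 = 121393
S(26) = S(25) + S(24) = 121393 + 75025 = 196418
S(27) = S(26) + S(25) = 196418 + 121393 = 317811

317811


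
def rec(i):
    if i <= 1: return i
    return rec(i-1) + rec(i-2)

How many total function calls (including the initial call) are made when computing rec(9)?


Let C(n) = total calls for rec(n)
C(0) = 1, C(1) = 1
C(2) = 1 + C(1) + C(0) = 1 + 1 + 1 = 3
C(3) = 1 + C(2) + C(1) = 1 + 3 + 1 = 5
C(4) = 1 + C(3) + C(2) = 1 + 5 + 3 = 9
C(5) = 1 + C(4) + C(3) = 1 + 9 + 5 = 15
C(6) = 1 + C(5) + C(4) = 1 + 15 + 9 = 25
C(7) = 1 + C(6) + C(5) = 1 + 25 + 15 = 41
C(8) = 1 + C(7) + C(6) = 1 + 41 + 25 = 67
C(9) = 1 + C(8) + C(7) = 1 + 67 + 41 = 109

109


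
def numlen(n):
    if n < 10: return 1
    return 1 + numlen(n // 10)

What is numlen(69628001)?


numlen(69628001) = 1 + numlen(6962800)
numlen(6962800) = 1 + numlen(696280)
numlen(696280) = 1 + numlen(69628)
numlen(69628) = 1 + numlen(6962)
numlen(6962) = 1 + numlen(696)
numlen(696) = 1 + numlen(69)
numlen(69) = 1 + numlen(6)
numlen(6) = 1  (base case: 6 < 10)
Unwinding: 1 + 1 + 1 + 1 + 1 + 1 + 1 + 1 = 8

8


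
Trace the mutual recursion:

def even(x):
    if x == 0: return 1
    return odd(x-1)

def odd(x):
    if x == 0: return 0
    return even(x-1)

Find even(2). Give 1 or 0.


even(2) = odd(1)
odd(1) = even(0)
even(0) = 1  (base case)
Result: 1

1


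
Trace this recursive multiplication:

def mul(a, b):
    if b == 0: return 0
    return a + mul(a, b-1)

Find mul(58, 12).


mul(58, 12) = 58 + mul(58, 11)
mul(58, 11) = 58 + mul(58, 10)
mul(58, 10) = 58 + mul(58, 9)
mul(58, 9) = 58 + mul(58, 8)
mul(58, 8) = 58 + mul(58, 7)
mul(58, 7) = 58 + mul(58, 6)
mul(58, 6) = 58 + mul(58, 5)
mul(58, 5) = 58 + mul(58, 4)
mul(58, 4) = 58 + mul(58, 3)
mul(58, 3) = 58 + mul(58, 2)
mul(58, 2) = 58 + mul(58, 1)
mul(58, 1) = 58 + mul(58, 0)
mul(58, 0) = 0  (base case)
Total: 58 + 58 + 58 + 58 + 58 + 58 + 58 + 58 + 58 + 58 + 58 + 58 + 0 = 696

696


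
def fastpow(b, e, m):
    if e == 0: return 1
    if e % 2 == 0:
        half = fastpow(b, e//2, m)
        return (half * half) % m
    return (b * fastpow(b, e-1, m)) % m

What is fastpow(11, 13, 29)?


fastpow(11, 13, 29): e is odd, compute fastpow(11, 12, 29)
  fastpow(11, 12, 29): e is even, compute fastpow(11, 6, 29)
    fastpow(11, 6, 29): e is even, compute fastpow(11, 3, 29)
      fastpow(11, 3, 29): e is odd, compute fastpow(11, 2, 29)
        fastpow(11, 2, 29): e is even, compute fastpow(11, 1, 29)
          fastpow(11, 1, 29): e is odd, compute fastpow(11, 0, 29)
          fastpow(11, 0, 29) = 1
          (11 * 1) % 29 = 11
        half=11, (11*11) % 29 = 5
      (11 * 5) % 29 = 26
    half=26, (26*26) % 29 = 9
  half=9, (9*9) % 29 = 23
(11 * 23) % 29 = 21

21


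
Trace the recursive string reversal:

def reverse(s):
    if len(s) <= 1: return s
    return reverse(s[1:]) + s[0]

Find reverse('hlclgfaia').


reverse('hlclgfaia') = reverse('lclgfaia') + 'h'
reverse('lclgfaia') = reverse('clgfaia') + 'l'
reverse('clgfaia') = reverse('lgfaia') + 'c'
reverse('lgfaia') = reverse('gfaia') + 'l'
reverse('gfaia') = reverse('faia') + 'g'
reverse('faia') = reverse('aia') + 'f'
reverse('aia') = reverse('ia') + 'a'
reverse('ia') = reverse('a') + 'i'
reverse('a') = 'a'  (base case)
Concatenating: 'a' + 'i' + 'a' + 'f' + 'g' + 'l' + 'c' + 'l' + 'h' = 'aiafglclh'

aiafglclh


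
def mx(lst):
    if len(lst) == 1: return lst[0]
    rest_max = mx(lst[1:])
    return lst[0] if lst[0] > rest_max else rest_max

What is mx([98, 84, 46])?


mx([98, 84, 46]): compare 98 with mx([84, 46])
mx([84, 46]): compare 84 with mx([46])
mx([46]) = 46  (base case)
Compare 84 with 46 -> 84
Compare 98 with 84 -> 98

98


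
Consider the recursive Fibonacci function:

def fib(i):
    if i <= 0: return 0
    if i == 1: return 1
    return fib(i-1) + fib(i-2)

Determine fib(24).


Computing fib(24) bottom-up:
fib(0) = 0
fib(1) = 1
fib(2) = fib(1) + fib(0) = 1 + 0 = 1
fib(3) = fib(2) + fib(1) = 1 + 1 = 2
fib(4) = fib(3) + fib(2) = 2 + 1 = 3
fib(5) = fib(4) + fib(3) = 3 + 2 = 5
fib(6) = fib(5) + fib(4) = 5 + 3 = 8
fib(7) = fib(6) + fib(5) = 8 + 5 = 13
fib(8) = fib(7) + fib(6) = 13 + 8 = 21
fib(9) = fib(8) + fib(7) = 21 + 13 = 34
fib(10) = fib(9) + fib(8) = 34 + 21 = 55
fib(11) = fib(10) + fib(9) = 55 + 34 = 89
fib(12) = fib(11) + fib(10) = 89 + 55 = 144
fib(13) = fib(12) + fib(11) = 144 + 89 = 233
fib(14) = fib(13) + fib(12) = 233 + 144 = 377
fib(15) = fib(14) + fib(13) = 377 + 233 = 610
fib(16) = fib(15) + fib(14) = 610 + 377 = 987
fib(17) = fib(16) + fib(15) = 987 + 610 = 1597
fib(18) = fib(17) + fib(16) = 1597 + 987 = 2584
fib(19) = fib(18) + fib(17) = 2584 + 1597 = 4181
fib(20) = fib(19) + fib(18) = 4181 + 2584 = 6765
fib(21) = fib(20) + fib(19) = 6765 + 4181 = 10946
fib(22) = fib(21) + fib(20) = 10946 + 6765 = 17711
fib(23) = fib(22) + fib(21) = 17711 + 10946 = 28657
fib(24) = fib(23) + fib(22) = 28657 + 17711 = 46368

46368


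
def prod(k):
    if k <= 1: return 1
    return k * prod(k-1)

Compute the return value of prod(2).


prod(2)
= 2 * prod(1)
= 2 * 1
= 2

2


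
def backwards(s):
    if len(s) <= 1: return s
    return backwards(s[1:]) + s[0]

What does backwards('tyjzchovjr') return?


backwards('tyjzchovjr') = backwards('yjzchovjr') + 't'
backwards('yjzchovjr') = backwards('jzchovjr') + 'y'
backwards('jzchovjr') = backwards('zchovjr') + 'j'
backwards('zchovjr') = backwards('chovjr') + 'z'
backwards('chovjr') = backwards('hovjr') + 'c'
backwards('hovjr') = backwards('ovjr') + 'h'
backwards('ovjr') = backwards('vjr') + 'o'
backwards('vjr') = backwards('jr') + 'v'
backwards('jr') = backwards('r') + 'j'
backwards('r') = 'r'  (base case)
Concatenating: 'r' + 'j' + 'v' + 'o' + 'h' + 'c' + 'z' + 'j' + 'y' + 't' = 'rjvohczjyt'

rjvohczjyt


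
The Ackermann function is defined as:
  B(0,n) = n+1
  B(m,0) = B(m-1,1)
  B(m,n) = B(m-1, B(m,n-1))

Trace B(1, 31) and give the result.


B(1, 31) = B(0, B(1, 30))
  B(1, 30) = B(0, B(1, 29))
    B(1, 29) = B(0, B(1, 28))
      B(1, 28) = B(0, B(1, 27))
        B(1, 27) = B(0, B(1, 26))
          B(1, 26) = B(0, B(1, 25))
          B(1, 25) = B(0, B(1, 24))
          B(1, 24) = B(0, B(1, 23))
          B(1, 23) = B(0, B(1, 22))
          B(1, 22) = B(0, B(1, 21))
          B(1, 21) = B(0, B(1, 20))
          B(1, 20) = B(0, B(1, 19))
          B(1, 19) = B(0, B(1, 18))
          B(1, 18) = B(0, B(1, 17))
          B(1, 17) = B(0, B(1, 16))
          B(1, 16) = B(0, B(1, 15))
          B(1, 15) = B(0, B(1, 14))
          B(1, 14) = B(0, B(1, 13))
          B(1, 13) = B(0, B(1, 12))
          B(1, 12) = B(0, B(1, 11))
          B(1, 11) = B(0, B(1, 10))
          B(1, 10) = B(0, B(1, 9))
          B(1, 9) = B(0, B(1, 8))
          B(1, 8) = B(0, B(1, 7))
          B(1, 7) = B(0, B(1, 6))
... (trace truncated)
Result: B(1, 31) = 33

33


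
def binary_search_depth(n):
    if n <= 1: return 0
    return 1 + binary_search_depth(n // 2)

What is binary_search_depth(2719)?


2719 / 2 = 1359
1359 / 2 = 679
679 / 2 = 339
339 / 2 = 169
169 / 2 = 84
84 / 2 = 42
42 / 2 = 21
21 / 2 = 10
10 / 2 = 5
5 / 2 = 2
2 / 2 = 1
Reached 1 after 11 halvings

11


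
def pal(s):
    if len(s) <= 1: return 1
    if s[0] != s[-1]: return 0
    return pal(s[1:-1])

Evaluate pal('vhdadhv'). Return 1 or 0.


pal('vhdadhv'): s[0]='v' == s[-1]='v' -> check pal('hdadh')
pal('hdadh'): s[0]='h' == s[-1]='h' -> check pal('dad')
pal('dad'): s[0]='d' == s[-1]='d' -> check pal('a')
pal('a'): len <= 1 -> return 1  (base case)
Result: 1 (palindrome)

1


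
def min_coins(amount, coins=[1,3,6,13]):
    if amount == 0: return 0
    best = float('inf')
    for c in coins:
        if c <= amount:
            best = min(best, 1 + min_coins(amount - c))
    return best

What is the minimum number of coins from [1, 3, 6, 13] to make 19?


Building up with DP:
min_coins(0) = 0
min_coins(1) = min(1+min_coins(0)=1+0=1) = 1
min_coins(2) = min(1+min_coins(1)=1+1=2) = 2
min_coins(3) = min(1+min_coins(2)=1+2=3, 1+min_coins(0)=1+0=1) = 1
min_coins(4) = min(1+min_coins(3)=1+1=2, 1+min_coins(1)=1+1=2) = 2
min_coins(5) = min(1+min_coins(4)=1+2=3, 1+min_coins(2)=1+2=3) = 3
min_coins(6) = min(1+min_coins(5)=1+3=4, 1+min_coins(3)=1+1=2, 1+min_coins(0)=1+0=1) = 1
min_coins(7) = min(1+min_coins(6)=1+1=2, 1+min_coins(4)=1+2=3, 1+min_coins(1)=1+1=2) = 2
min_coins(8) = min(1+min_coins(7)=1+2=3, 1+min_coins(5)=1+3=4, 1+min_coins(2)=1+2=3) = 3
min_coins(9) = min(1+min_coins(8)=1+3=4, 1+min_coins(6)=1+1=2, 1+min_coins(3)=1+1=2) = 2
min_coins(10) = min(1+min_coins(9)=1+2=3, 1+min_coins(7)=1+2=3, 1+min_coins(4)=1+2=3) = 3
min_coins(11) = min(1+min_coins(10)=1+3=4, 1+min_coins(8)=1+3=4, 1+min_coins(5)=1+3=4) = 4
min_coins(12) = min(1+min_coins(11)=1+4=5, 1+min_coins(9)=1+2=3, 1+min_coins(6)=1+1=2) = 2
min_coins(13) = min(1+min_coins(12)=1+2=3, 1+min_coins(10)=1+3=4, 1+min_coins(7)=1+2=3, 1+min_coins(0)=1+0=1) = 1
min_coins(14) = min(1+min_coins(13)=1+1=2, 1+min_coins(11)=1+4=5, 1+min_coins(8)=1+3=4, 1+min_coins(1)=1+1=2) = 2
min_coins(15) = min(1+min_coins(14)=1+2=3, 1+min_coins(12)=1+2=3, 1+min_coins(9)=1+2=3, 1+min_coins(2)=1+2=3) = 3
min_coins(16) = min(1+min_coins(15)=1+3=4, 1+min_coins(13)=1+1=2, 1+min_coins(10)=1+3=4, 1+min_coins(3)=1+1=2) = 2
min_coins(17) = min(1+min_coins(16)=1+2=3, 1+min_coins(14)=1+2=3, 1+min_coins(11)=1+4=5, 1+min_coins(4)=1+2=3) = 3
min_coins(18) = min(1+min_coins(17)=1+3=4, 1+min_coins(15)=1+3=4, 1+min_coins(12)=1+2=3, 1+min_coins(5)=1+3=4) = 3
min_coins(19) = min(1+min_coins(18)=1+3=4, 1+min_coins(16)=1+2=3, 1+min_coins(13)=1+1=2, 1+min_coins(6)=1+1=2) = 2

2


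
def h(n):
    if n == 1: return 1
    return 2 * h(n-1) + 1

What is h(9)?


h(9) = 2 * h(8) + 1
h(8) = 2 * h(7) + 1
h(7) = 2 * h(6) + 1
h(6) = 2 * h(5) + 1
h(5) = 2 * h(4) + 1
h(4) = 2 * h(3) + 1
h(3) = 2 * h(2) + 1
h(2) = 2 * h(1) + 1
h(1) = 1  (base case)
h(2) = 2 * 1 + 1 = 3
h(3) = 2 * 3 + 1 = 7
h(4) = 2 * 7 + 1 = 15
h(5) = 2 * 15 + 1 = 31
h(6) = 2 * 31 + 1 = 63
h(7) = 2 * 63 + 1 = 127
h(8) = 2 * 127 + 1 = 255
h(9) = 2 * 255 + 1 = 511

511


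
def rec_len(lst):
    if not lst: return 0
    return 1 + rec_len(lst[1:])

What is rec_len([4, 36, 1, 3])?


rec_len([4, 36, 1, 3]) = 1 + rec_len([36, 1, 3])
rec_len([36, 1, 3]) = 1 + rec_len([1, 3])
rec_len([1, 3]) = 1 + rec_len([3])
rec_len([3]) = 1 + rec_len([])
rec_len([]) = 0  (base case)
Unwinding: 1 + 1 + 1 + 1 + 0 = 4

4


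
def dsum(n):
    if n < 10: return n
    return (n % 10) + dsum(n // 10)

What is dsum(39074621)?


dsum(39074621) = 1 + dsum(3907462)
dsum(3907462) = 2 + dsum(390746)
dsum(390746) = 6 + dsum(39074)
dsum(39074) = 4 + dsum(3907)
dsum(3907) = 7 + dsum(390)
dsum(390) = 0 + dsum(39)
dsum(39) = 9 + dsum(3)
dsum(3) = 3  (base case)
Total: 1 + 2 + 6 + 4 + 7 + 0 + 9 + 3 = 32

32


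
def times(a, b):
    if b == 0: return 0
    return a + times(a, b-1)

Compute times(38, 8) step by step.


times(38, 8) = 38 + times(38, 7)
times(38, 7) = 38 + times(38, 6)
times(38, 6) = 38 + times(38, 5)
times(38, 5) = 38 + times(38, 4)
times(38, 4) = 38 + times(38, 3)
times(38, 3) = 38 + times(38, 2)
times(38, 2) = 38 + times(38, 1)
times(38, 1) = 38 + times(38, 0)
times(38, 0) = 0  (base case)
Total: 38 + 38 + 38 + 38 + 38 + 38 + 38 + 38 + 0 = 304

304


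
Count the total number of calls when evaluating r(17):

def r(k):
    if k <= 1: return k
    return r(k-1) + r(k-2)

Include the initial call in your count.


Let C(n) = total calls for r(n)
C(0) = 1, C(1) = 1
C(2) = 1 + C(1) + C(0) = 1 + 1 + 1 = 3
C(3) = 1 + C(2) + C(1) = 1 + 3 + 1 = 5
C(4) = 1 + C(3) + C(2) = 1 + 5 + 3 = 9
C(5) = 1 + C(4) + C(3) = 1 + 9 + 5 = 15
C(6) = 1 + C(5) + C(4) = 1 + 15 + 9 = 25
C(7) = 1 + C(6) + C(5) = 1 + 25 + 15 = 41
C(8) = 1 + C(7) + C(6) = 1 + 41 + 25 = 67
C(9) = 1 + C(8) + C(7) = 1 + 67 + 41 = 109
C(10) = 1 + C(9) + C(8) = 1 + 109 + 67 = 177
C(11) = 1 + C(10) + C(9) = 1 + 177 + 109 = 287
C(12) = 1 + C(11) + C(10) = 1 + 287 + 177 = 465
C(13) = 1 + C(12) + C(11) = 1 + 465 + 287 = 753
C(14) = 1 + C(13) + C(12) = 1 + 753 + 465 = 1219
C(15) = 1 + C(14) + C(13) = 1 + 1219 + 753 = 1973
C(16) = 1 + C(15) + C(14) = 1 + 1973 + 1219 = 3193
C(17) = 1 + C(16) + C(15) = 1 + 3193 + 1973 = 5167

5167


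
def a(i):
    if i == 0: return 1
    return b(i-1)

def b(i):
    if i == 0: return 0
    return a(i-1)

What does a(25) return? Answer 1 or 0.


a(25) = b(24)
b(24) = a(23)
a(23) = b(22)
b(22) = a(21)
a(21) = b(20)
b(20) = a(19)
a(19) = b(18)
b(18) = a(17)
a(17) = b(16)
b(16) = a(15)
a(15) = b(14)
b(14) = a(13)
a(13) = b(12)
b(12) = a(11)
a(11) = b(10)
b(10) = a(9)
a(9) = b(8)
b(8) = a(7)
a(7) = b(6)
b(6) = a(5)
a(5) = b(4)
b(4) = a(3)
a(3) = b(2)
b(2) = a(1)
a(1) = b(0)
b(0) = 0  (base case)
Result: 0

0


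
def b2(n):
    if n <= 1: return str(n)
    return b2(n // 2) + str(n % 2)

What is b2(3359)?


b2(3359) = b2(1679) + '1'
b2(1679) = b2(839) + '1'
b2(839) = b2(419) + '1'
b2(419) = b2(209) + '1'
b2(209) = b2(104) + '1'
b2(104) = b2(52) + '0'
b2(52) = b2(26) + '0'
b2(26) = b2(13) + '0'
b2(13) = b2(6) + '1'
b2(6) = b2(3) + '0'
b2(3) = b2(1) + '1'
b2(1) = '1'  (base case)
Concatenating: '1' + '1' + '0' + '1' + '0' + '0' + '0' + '1' + '1' + '1' + '1' + '1' = '110100011111'

110100011111


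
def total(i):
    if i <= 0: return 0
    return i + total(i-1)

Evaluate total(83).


total(83)
= 83 + 82 + 81 + 80 + 79 + 78 + 77 + 76 + 75 + 74 + 73 + 72 + 71 + 70 + 69 + 68 + 67 + 66 + 65 + 64 + 63 + 62 + 61 + 60 + 59 + 58 + 57 + 56 + 55 + 54 + 53 + 52 + 51 + 50 + 49 + 48 + 47 + 46 + 45 + 44 + 43 + 42 + 41 + 40 + 39 + 38 + 37 + 36 + 35 + 34 + 33 + 32 + 31 + 30 + 29 + 28 + 27 + 26 + 25 + 24 + 23 + 22 + 21 + 20 + 19 + 18 + 17 + 16 + 15 + 14 + 13 + 12 + 11 + 10 + 9 + 8 + 7 + 6 + 5 + 4 + 3 + 2 + 1 + total(0)
= 83 + 82 + 81 + 80 + 79 + 78 + 77 + 76 + 75 + 74 + 73 + 72 + 71 + 70 + 69 + 68 + 67 + 66 + 65 + 64 + 63 + 62 + 61 + 60 + 59 + 58 + 57 + 56 + 55 + 54 + 53 + 52 + 51 + 50 + 49 + 48 + 47 + 46 + 45 + 44 + 43 + 42 + 41 + 40 + 39 + 38 + 37 + 36 + 35 + 34 + 33 + 32 + 31 + 30 + 29 + 28 + 27 + 26 + 25 + 24 + 23 + 22 + 21 + 20 + 19 + 18 + 17 + 16 + 15 + 14 + 13 + 12 + 11 + 10 + 9 + 8 + 7 + 6 + 5 + 4 + 3 + 2 + 1 + 0
= 3486

3486


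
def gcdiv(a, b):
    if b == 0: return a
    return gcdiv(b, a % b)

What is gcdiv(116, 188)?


gcdiv(116, 188) = gcdiv(188, 116)
gcdiv(188, 116) = gcdiv(116, 72)
gcdiv(116, 72) = gcdiv(72, 44)
gcdiv(72, 44) = gcdiv(44, 28)
gcdiv(44, 28) = gcdiv(28, 16)
gcdiv(28, 16) = gcdiv(16, 12)
gcdiv(16, 12) = gcdiv(12, 4)
gcdiv(12, 4) = gcdiv(4, 0)
gcdiv(4, 0) = 4  (base case)

4


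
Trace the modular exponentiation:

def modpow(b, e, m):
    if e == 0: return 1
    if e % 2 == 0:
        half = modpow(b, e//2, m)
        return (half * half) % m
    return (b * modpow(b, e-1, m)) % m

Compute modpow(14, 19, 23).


modpow(14, 19, 23): e is odd, compute modpow(14, 18, 23)
  modpow(14, 18, 23): e is even, compute modpow(14, 9, 23)
    modpow(14, 9, 23): e is odd, compute modpow(14, 8, 23)
      modpow(14, 8, 23): e is even, compute modpow(14, 4, 23)
        modpow(14, 4, 23): e is even, compute modpow(14, 2, 23)
          modpow(14, 2, 23): e is even, compute modpow(14, 1, 23)
          modpow(14, 1, 23): e is odd, compute modpow(14, 0, 23)
          modpow(14, 0, 23) = 1
          (14 * 1) % 23 = 14
          half=14, (14*14) % 23 = 12
        half=12, (12*12) % 23 = 6
      half=6, (6*6) % 23 = 13
    (14 * 13) % 23 = 21
  half=21, (21*21) % 23 = 4
(14 * 4) % 23 = 10

10


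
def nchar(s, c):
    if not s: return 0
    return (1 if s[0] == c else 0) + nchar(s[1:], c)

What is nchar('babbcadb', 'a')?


s[0]='b' != 'a' -> 0
s[0]='a' == 'a' -> 1
s[0]='b' != 'a' -> 0
s[0]='b' != 'a' -> 0
s[0]='c' != 'a' -> 0
s[0]='a' == 'a' -> 1
s[0]='d' != 'a' -> 0
s[0]='b' != 'a' -> 0
Sum: 0 + 1 + 0 + 0 + 0 + 1 + 0 + 0 = 2

2


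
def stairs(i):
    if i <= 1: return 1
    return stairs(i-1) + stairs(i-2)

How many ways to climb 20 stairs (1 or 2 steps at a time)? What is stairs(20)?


Building up from base cases:
stairs(0) = 1
stairs(1) = 1
stairs(2) = stairs(1) + stairs(0) = 1 + 1 = 2
stairs(3) = stairs(2) + stairs(1) = 2 + 1 = 3
stairs(4) = stairs(3) + stairs(2) = 3 + 2 = 5
stairs(5) = stairs(4) + stairs(3) = 5 + 3 = 8
stairs(6) = stairs(5) + stairs(4) = 8 + 5 = 13
stairs(7) = stairs(6) + stairs(5) = 13 + 8 = 21
stairs(8) = stairs(7) + stairs(6) = 21 + 13 = 34
stairs(9) = stairs(8) + stairs(7) = 34 + 21 = 55
stairs(10) = stairs(9) + stairs(8) = 55 + 34 = 89
stairs(11) = stairs(10) + stairs(9) = 89 + 55 = 144
stairs(12) = stairs(11) + stairs(10) = 144 + 89 = 233
stairs(13) = stairs(12) + stairs(11) = 233 + 144 = 377
stairs(14) = stairs(13) + stairs(12) = 377 + 233 = 610
stairs(15) = stairs(14) + stairs(13) = 610 + 377 = 987
stairs(16) = stairs(15) + stairs(14) = 987 + 610 = 1597
stairs(17) = stairs(16) + stairs(15) = 1597 + 987 = 2584
stairs(18) = stairs(17) + stairs(16) = 2584 + 1597 = 4181
stairs(19) = stairs(18) + stairs(17) = 4181 + 2584 = 6765
stairs(20) = stairs(19) + stairs(18) = 6765 + 4181 = 10946

10946


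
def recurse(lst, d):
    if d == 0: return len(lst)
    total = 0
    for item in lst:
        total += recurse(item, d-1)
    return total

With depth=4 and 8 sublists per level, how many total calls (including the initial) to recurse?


At depth 0 (root): 1 call
At depth 1: each of 1 parents calls recurse on 8 children = 8 calls
At depth 2: each of 8 parents calls recurse on 8 children = 64 calls
At depth 3: each of 64 parents calls recurse on 8 children = 512 calls
At depth 4: each of 512 parents calls recurse on 8 children = 4096 calls
Total: 1 + 8 + 64 + 512 + 4096 = 4681

4681


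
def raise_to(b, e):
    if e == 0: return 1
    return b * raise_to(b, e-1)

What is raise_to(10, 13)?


raise_to(10, 13)
= 10 * raise_to(10, 12)
= 10 * 10 * raise_to(10, 11)
= 10 * 10 * 10 * raise_to(10, 10)
= 10 * 10 * 10 * 10 * raise_to(10, 9)
= 10 * 10 * 10 * 10 * 10 * raise_to(10, 8)
= 10 * 10 * 10 * 10 * 10 * 10 * raise_to(10, 7)
= 10 * 10 * 10 * 10 * 10 * 10 * 10 * raise_to(10, 6)
= 10 * 10 * 10 * 10 * 10 * 10 * 10 * 10 * raise_to(10, 5)
= 10 * 10 * 10 * 10 * 10 * 10 * 10 * 10 * 10 * raise_to(10, 4)
= 10 * 10 * 10 * 10 * 10 * 10 * 10 * 10 * 10 * 10 * raise_to(10, 3)
= 10 * 10 * 10 * 10 * 10 * 10 * 10 * 10 * 10 * 10 * 10 * raise_to(10, 2)
= 10 * 10 * 10 * 10 * 10 * 10 * 10 * 10 * 10 * 10 * 10 * 10 * raise_to(10, 1)
= 10 * 10 * 10 * 10 * 10 * 10 * 10 * 10 * 10 * 10 * 10 * 10 * 10 * raise_to(10, 0)
= 10 * 10 * 10 * 10 * 10 * 10 * 10 * 10 * 10 * 10 * 10 * 10 * 10 * 1
= 10000000000000

10000000000000


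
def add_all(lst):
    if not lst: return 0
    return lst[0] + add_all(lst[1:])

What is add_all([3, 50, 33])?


add_all([3, 50, 33]) = 3 + add_all([50, 33])
add_all([50, 33]) = 50 + add_all([33])
add_all([33]) = 33 + add_all([])
add_all([]) = 0  (base case)
Total: 3 + 50 + 33 + 0 = 86

86


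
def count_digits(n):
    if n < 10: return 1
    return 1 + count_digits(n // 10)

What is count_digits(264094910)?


count_digits(264094910) = 1 + count_digits(26409491)
count_digits(26409491) = 1 + count_digits(2640949)
count_digits(2640949) = 1 + count_digits(264094)
count_digits(264094) = 1 + count_digits(26409)
count_digits(26409) = 1 + count_digits(2640)
count_digits(2640) = 1 + count_digits(264)
count_digits(264) = 1 + count_digits(26)
count_digits(26) = 1 + count_digits(2)
count_digits(2) = 1  (base case: 2 < 10)
Unwinding: 1 + 1 + 1 + 1 + 1 + 1 + 1 + 1 + 1 = 9

9


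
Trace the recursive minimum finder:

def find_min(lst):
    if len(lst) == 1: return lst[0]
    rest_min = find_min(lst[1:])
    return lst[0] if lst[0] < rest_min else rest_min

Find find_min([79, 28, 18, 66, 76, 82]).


find_min([79, 28, 18, 66, 76, 82]): compare 79 with find_min([28, 18, 66, 76, 82])
find_min([28, 18, 66, 76, 82]): compare 28 with find_min([18, 66, 76, 82])
find_min([18, 66, 76, 82]): compare 18 with find_min([66, 76, 82])
find_min([66, 76, 82]): compare 66 with find_min([76, 82])
find_min([76, 82]): compare 76 with find_min([82])
find_min([82]) = 82  (base case)
Compare 76 with 82 -> 76
Compare 66 with 76 -> 66
Compare 18 with 66 -> 18
Compare 28 with 18 -> 18
Compare 79 with 18 -> 18

18


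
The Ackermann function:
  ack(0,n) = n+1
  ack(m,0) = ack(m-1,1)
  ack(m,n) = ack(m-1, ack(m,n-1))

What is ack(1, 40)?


ack(1, 40) = ack(0, ack(1, 39))
  ack(1, 39) = ack(0, ack(1, 38))
    ack(1, 38) = ack(0, ack(1, 37))
      ack(1, 37) = ack(0, ack(1, 36))
        ack(1, 36) = ack(0, ack(1, 35))
          ack(1, 35) = ack(0, ack(1, 34))
          ack(1, 34) = ack(0, ack(1, 33))
          ack(1, 33) = ack(0, ack(1, 32))
          ack(1, 32) = ack(0, ack(1, 31))
          ack(1, 31) = ack(0, ack(1, 30))
          ack(1, 30) = ack(0, ack(1, 29))
          ack(1, 29) = ack(0, ack(1, 28))
          ack(1, 28) = ack(0, ack(1, 27))
          ack(1, 27) = ack(0, ack(1, 26))
          ack(1, 26) = ack(0, ack(1, 25))
          ack(1, 25) = ack(0, ack(1, 24))
          ack(1, 24) = ack(0, ack(1, 23))
          ack(1, 23) = ack(0, ack(1, 22))
          ack(1, 22) = ack(0, ack(1, 21))
          ack(1, 21) = ack(0, ack(1, 20))
          ack(1, 20) = ack(0, ack(1, 19))
          ack(1, 19) = ack(0, ack(1, 18))
          ack(1, 18) = ack(0, ack(1, 17))
          ack(1, 17) = ack(0, ack(1, 16))
          ack(1, 16) = ack(0, ack(1, 15))
... (trace truncated)
Result: ack(1, 40) = 42

42
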